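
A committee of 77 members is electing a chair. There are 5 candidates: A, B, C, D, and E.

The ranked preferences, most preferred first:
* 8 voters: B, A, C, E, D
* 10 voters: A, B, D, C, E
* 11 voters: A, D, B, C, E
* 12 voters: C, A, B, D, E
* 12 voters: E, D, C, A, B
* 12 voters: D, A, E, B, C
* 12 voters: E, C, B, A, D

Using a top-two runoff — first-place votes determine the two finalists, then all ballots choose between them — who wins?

Round 1 first-place votes: A 21, B 8, C 12, D 12, E 24. E and A advance.
Runoff: E is ranked above A on 24 ballots, A above E on 53.

A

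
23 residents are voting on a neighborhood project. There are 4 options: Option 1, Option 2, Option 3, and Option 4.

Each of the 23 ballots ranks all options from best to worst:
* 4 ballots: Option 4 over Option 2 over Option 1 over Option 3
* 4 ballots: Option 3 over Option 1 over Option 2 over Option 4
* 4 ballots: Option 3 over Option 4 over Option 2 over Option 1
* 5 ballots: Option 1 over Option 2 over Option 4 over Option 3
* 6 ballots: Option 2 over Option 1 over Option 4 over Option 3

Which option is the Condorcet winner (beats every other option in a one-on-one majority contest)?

Option 2 vs Option 1: 14–9
Option 2 vs Option 3: 15–8
Option 2 vs Option 4: 15–8
Option 2 beats every other option.

Option 2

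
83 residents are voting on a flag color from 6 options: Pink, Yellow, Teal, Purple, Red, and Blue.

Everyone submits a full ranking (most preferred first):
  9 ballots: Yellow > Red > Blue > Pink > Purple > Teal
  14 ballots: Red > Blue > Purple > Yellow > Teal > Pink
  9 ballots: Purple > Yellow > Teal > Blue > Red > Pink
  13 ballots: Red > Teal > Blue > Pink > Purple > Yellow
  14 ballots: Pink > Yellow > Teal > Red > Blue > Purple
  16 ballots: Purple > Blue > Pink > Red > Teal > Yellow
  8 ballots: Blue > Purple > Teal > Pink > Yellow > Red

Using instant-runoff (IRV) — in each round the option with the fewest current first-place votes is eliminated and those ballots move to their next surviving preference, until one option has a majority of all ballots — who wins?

Red

Round 1: Pink 14, Yellow 9, Teal 0, Purple 25, Red 27, Blue 8. Teal eliminated.
Round 2: Pink 14, Yellow 9, Purple 25, Red 27, Blue 8. Blue eliminated.
Round 3: Pink 14, Yellow 9, Purple 33, Red 27. Yellow eliminated.
Round 4: Pink 14, Purple 33, Red 36. Pink eliminated.
Round 5: Purple 33, Red 50. Red has a majority (≥42).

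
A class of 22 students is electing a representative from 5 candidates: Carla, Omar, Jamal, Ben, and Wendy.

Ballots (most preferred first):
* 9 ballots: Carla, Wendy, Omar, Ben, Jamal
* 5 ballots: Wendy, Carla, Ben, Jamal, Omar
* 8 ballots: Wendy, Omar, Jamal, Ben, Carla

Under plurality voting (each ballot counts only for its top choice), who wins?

Wendy

First-place votes: Carla 9, Omar 0, Jamal 0, Ben 0, Wendy 13.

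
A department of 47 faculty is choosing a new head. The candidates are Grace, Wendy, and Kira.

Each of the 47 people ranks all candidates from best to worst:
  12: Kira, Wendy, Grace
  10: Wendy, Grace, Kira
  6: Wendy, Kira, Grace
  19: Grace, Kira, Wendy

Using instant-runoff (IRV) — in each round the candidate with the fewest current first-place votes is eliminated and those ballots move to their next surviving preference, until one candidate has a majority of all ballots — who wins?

Wendy

Round 1: Grace 19, Wendy 16, Kira 12. Kira eliminated.
Round 2: Grace 19, Wendy 28. Wendy has a majority (≥24).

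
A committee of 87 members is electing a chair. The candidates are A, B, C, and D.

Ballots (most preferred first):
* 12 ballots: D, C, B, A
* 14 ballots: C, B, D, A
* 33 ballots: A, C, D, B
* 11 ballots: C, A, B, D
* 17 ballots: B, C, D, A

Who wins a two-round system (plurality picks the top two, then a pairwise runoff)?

C

Round 1 first-place votes: A 33, B 17, C 25, D 12. A and C advance.
Runoff: A is ranked above C on 33 ballots, C above A on 54.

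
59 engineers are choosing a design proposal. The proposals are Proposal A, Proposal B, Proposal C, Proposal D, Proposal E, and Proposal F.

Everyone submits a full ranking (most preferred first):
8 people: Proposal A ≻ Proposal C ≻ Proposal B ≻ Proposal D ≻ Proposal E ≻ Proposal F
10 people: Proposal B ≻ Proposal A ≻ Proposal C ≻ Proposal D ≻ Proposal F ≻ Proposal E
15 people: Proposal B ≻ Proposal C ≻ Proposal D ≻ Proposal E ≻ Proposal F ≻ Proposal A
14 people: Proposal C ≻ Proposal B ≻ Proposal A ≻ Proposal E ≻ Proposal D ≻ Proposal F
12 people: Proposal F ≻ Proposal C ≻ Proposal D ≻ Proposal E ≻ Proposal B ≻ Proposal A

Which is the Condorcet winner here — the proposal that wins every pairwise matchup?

Proposal C vs Proposal A: 41–18
Proposal C vs Proposal B: 34–25
Proposal C vs Proposal D: 59–0
Proposal C vs Proposal E: 59–0
Proposal C vs Proposal F: 47–12
Proposal C beats every other proposal.

Proposal C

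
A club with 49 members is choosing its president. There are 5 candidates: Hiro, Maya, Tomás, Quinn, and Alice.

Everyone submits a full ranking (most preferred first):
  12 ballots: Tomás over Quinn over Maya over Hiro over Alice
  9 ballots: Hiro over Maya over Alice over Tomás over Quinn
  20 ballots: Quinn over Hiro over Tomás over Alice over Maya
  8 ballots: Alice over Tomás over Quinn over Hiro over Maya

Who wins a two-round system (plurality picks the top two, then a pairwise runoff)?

Round 1 first-place votes: Hiro 9, Maya 0, Tomás 12, Quinn 20, Alice 8. Quinn and Tomás advance.
Runoff: Quinn is ranked above Tomás on 20 ballots, Tomás above Quinn on 29.

Tomás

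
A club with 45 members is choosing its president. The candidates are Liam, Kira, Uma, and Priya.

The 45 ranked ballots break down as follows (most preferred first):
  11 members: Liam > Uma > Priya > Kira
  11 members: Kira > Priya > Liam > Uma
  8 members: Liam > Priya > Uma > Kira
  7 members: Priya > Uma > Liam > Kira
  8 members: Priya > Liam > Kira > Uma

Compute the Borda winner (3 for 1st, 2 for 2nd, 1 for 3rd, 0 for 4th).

Priya

Liam: 11×3 + 11×1 + 8×3 + 7×1 + 8×2 = 91
Kira: 11×0 + 11×3 + 8×0 + 7×0 + 8×1 = 41
Uma: 11×2 + 11×0 + 8×1 + 7×2 + 8×0 = 44
Priya: 11×1 + 11×2 + 8×2 + 7×3 + 8×3 = 94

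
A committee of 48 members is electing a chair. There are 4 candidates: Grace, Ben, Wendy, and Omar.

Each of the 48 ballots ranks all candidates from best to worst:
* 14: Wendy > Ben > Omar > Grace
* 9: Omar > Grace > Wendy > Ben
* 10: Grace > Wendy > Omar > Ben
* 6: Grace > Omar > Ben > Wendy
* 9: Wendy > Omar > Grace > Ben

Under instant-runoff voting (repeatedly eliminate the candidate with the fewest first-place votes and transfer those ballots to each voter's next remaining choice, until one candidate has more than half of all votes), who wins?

Grace

Round 1: Grace 16, Ben 0, Wendy 23, Omar 9. Ben eliminated.
Round 2: Grace 16, Wendy 23, Omar 9. Omar eliminated.
Round 3: Grace 25, Wendy 23. Grace has a majority (≥25).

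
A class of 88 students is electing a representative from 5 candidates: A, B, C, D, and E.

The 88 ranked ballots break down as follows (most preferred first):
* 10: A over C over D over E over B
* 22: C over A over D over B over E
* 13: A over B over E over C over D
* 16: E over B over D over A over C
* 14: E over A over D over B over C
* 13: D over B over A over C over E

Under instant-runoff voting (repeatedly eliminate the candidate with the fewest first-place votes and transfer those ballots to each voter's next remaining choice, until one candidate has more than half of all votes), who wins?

A

Round 1: A 23, B 0, C 22, D 13, E 30. B eliminated.
Round 2: A 23, C 22, D 13, E 30. D eliminated.
Round 3: A 36, C 22, E 30. C eliminated.
Round 4: A 58, E 30. A has a majority (≥45).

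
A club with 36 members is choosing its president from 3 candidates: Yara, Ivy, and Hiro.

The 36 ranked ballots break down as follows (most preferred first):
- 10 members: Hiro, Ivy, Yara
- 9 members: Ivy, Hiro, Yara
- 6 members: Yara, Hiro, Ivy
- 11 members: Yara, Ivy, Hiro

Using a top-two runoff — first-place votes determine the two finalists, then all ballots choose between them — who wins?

Round 1 first-place votes: Yara 17, Ivy 9, Hiro 10. Yara and Hiro advance.
Runoff: Yara is ranked above Hiro on 17 ballots, Hiro above Yara on 19.

Hiro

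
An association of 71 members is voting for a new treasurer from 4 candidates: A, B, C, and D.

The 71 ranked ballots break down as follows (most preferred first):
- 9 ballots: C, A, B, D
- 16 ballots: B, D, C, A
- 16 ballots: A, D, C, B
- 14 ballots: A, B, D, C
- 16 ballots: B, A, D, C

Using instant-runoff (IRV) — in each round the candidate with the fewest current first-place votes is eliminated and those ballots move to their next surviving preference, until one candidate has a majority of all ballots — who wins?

Round 1: A 30, B 32, C 9, D 0. D eliminated.
Round 2: A 30, B 32, C 9. C eliminated.
Round 3: A 39, B 32. A has a majority (≥36).

A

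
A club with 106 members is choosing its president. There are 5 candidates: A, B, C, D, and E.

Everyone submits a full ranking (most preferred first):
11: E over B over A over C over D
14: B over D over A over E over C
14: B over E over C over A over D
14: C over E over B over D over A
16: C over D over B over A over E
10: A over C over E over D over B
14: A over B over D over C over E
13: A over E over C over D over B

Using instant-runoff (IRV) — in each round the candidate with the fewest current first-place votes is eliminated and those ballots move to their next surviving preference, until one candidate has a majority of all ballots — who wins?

Round 1: A 37, B 28, C 30, D 0, E 11. D eliminated.
Round 2: A 37, B 28, C 30, E 11. E eliminated.
Round 3: A 37, B 39, C 30. C eliminated.
Round 4: A 37, B 69. B has a majority (≥54).

B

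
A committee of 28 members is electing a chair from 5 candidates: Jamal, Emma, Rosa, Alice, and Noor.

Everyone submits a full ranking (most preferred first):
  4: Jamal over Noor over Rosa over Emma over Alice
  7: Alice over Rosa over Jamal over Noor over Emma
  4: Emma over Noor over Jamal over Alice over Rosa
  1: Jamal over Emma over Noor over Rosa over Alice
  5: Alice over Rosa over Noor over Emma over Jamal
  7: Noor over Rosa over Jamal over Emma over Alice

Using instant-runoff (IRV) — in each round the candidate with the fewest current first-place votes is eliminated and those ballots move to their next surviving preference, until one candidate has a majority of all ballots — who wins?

Round 1: Jamal 5, Emma 4, Rosa 0, Alice 12, Noor 7. Rosa eliminated.
Round 2: Jamal 5, Emma 4, Alice 12, Noor 7. Emma eliminated.
Round 3: Jamal 5, Alice 12, Noor 11. Jamal eliminated.
Round 4: Alice 12, Noor 16. Noor has a majority (≥15).

Noor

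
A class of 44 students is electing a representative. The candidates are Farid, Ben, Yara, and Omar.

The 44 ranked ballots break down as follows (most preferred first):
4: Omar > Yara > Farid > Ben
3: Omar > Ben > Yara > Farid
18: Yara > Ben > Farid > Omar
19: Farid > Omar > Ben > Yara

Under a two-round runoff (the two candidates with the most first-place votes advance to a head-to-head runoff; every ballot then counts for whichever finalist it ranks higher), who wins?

Round 1 first-place votes: Farid 19, Ben 0, Yara 18, Omar 7. Farid and Yara advance.
Runoff: Farid is ranked above Yara on 19 ballots, Yara above Farid on 25.

Yara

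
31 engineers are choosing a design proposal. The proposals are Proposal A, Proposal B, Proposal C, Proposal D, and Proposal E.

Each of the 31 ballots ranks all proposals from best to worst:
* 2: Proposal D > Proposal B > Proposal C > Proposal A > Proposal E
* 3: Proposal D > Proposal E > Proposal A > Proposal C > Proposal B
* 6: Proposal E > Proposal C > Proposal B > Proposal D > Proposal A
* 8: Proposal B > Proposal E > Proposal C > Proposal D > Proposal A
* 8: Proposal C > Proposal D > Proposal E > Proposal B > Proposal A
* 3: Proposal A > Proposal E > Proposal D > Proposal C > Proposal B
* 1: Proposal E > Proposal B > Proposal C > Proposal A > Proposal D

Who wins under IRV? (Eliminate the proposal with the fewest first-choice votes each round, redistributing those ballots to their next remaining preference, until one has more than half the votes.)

Proposal E

Round 1: Proposal A 3, Proposal B 8, Proposal C 8, Proposal D 5, Proposal E 7. Proposal A eliminated.
Round 2: Proposal B 8, Proposal C 8, Proposal D 5, Proposal E 10. Proposal D eliminated.
Round 3: Proposal B 10, Proposal C 8, Proposal E 13. Proposal C eliminated.
Round 4: Proposal B 10, Proposal E 21. Proposal E has a majority (≥16).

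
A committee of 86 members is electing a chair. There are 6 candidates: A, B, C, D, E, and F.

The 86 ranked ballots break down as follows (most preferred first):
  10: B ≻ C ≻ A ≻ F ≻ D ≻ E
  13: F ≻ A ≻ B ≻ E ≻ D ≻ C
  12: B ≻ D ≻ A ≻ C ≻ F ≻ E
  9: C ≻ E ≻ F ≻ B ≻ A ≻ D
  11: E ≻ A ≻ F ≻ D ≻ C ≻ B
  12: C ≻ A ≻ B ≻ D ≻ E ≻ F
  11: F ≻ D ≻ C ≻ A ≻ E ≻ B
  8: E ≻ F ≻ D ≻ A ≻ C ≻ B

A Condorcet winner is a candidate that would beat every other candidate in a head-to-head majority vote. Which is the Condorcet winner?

A

A vs B: 55–31
A vs C: 44–42
A vs D: 55–31
A vs E: 58–28
A vs F: 45–41
A beats every other candidate.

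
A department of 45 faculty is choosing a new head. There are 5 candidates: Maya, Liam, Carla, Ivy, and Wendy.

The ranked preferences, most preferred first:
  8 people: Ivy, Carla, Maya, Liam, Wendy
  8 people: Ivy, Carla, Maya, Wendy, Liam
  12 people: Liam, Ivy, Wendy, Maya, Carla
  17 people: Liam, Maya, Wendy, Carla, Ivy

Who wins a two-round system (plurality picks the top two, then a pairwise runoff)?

Liam

Round 1 first-place votes: Maya 0, Liam 29, Carla 0, Ivy 16, Wendy 0. Liam and Ivy advance.
Runoff: Liam is ranked above Ivy on 29 ballots, Ivy above Liam on 16.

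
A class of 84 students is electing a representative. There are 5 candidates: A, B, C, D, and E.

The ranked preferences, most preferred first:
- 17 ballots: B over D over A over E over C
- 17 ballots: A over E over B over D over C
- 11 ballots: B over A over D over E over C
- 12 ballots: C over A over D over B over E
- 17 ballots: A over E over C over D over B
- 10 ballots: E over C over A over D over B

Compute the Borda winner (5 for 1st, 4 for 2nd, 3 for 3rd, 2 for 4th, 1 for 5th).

A: 17×3 + 17×5 + 11×4 + 12×4 + 17×5 + 10×3 = 343
B: 17×5 + 17×3 + 11×5 + 12×2 + 17×1 + 10×1 = 242
C: 17×1 + 17×1 + 11×1 + 12×5 + 17×3 + 10×4 = 196
D: 17×4 + 17×2 + 11×3 + 12×3 + 17×2 + 10×2 = 225
E: 17×2 + 17×4 + 11×2 + 12×1 + 17×4 + 10×5 = 254

A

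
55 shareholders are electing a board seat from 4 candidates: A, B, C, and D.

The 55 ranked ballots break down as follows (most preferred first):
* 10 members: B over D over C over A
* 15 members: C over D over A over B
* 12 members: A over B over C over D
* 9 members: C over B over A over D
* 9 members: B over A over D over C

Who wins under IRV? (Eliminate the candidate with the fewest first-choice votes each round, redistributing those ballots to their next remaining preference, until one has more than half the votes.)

B

Round 1: A 12, B 19, C 24, D 0. D eliminated.
Round 2: A 12, B 19, C 24. A eliminated.
Round 3: B 31, C 24. B has a majority (≥28).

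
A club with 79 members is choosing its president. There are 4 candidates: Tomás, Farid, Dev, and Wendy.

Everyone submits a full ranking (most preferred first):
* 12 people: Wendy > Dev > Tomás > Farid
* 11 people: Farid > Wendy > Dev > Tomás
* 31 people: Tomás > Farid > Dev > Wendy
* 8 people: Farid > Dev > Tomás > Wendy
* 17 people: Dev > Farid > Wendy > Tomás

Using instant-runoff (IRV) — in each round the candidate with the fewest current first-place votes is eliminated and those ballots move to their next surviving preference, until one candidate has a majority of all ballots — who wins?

Round 1: Tomás 31, Farid 19, Dev 17, Wendy 12. Wendy eliminated.
Round 2: Tomás 31, Farid 19, Dev 29. Farid eliminated.
Round 3: Tomás 31, Dev 48. Dev has a majority (≥40).

Dev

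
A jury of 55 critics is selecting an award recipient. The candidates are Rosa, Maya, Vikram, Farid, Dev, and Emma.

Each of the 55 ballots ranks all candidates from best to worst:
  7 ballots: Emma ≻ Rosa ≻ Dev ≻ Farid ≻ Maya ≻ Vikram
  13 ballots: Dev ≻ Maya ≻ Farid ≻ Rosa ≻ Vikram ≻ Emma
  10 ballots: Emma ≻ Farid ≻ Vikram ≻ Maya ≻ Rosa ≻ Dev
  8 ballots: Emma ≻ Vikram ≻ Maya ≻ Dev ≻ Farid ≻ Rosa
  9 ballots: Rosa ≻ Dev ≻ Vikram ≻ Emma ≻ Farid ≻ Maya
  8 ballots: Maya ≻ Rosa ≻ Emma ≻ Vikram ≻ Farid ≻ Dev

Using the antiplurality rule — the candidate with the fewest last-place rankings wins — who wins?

Farid

Last-place votes: Rosa 8, Maya 9, Vikram 7, Farid 0, Dev 18, Emma 13.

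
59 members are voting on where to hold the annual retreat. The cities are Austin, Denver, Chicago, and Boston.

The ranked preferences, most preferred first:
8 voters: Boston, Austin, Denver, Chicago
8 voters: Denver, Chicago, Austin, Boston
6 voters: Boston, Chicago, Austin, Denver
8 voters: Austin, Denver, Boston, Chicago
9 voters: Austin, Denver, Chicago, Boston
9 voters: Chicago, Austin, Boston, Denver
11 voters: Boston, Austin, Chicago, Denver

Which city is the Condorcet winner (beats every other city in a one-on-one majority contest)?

Austin vs Denver: 51–8
Austin vs Chicago: 36–23
Austin vs Boston: 34–25
Austin beats every other city.

Austin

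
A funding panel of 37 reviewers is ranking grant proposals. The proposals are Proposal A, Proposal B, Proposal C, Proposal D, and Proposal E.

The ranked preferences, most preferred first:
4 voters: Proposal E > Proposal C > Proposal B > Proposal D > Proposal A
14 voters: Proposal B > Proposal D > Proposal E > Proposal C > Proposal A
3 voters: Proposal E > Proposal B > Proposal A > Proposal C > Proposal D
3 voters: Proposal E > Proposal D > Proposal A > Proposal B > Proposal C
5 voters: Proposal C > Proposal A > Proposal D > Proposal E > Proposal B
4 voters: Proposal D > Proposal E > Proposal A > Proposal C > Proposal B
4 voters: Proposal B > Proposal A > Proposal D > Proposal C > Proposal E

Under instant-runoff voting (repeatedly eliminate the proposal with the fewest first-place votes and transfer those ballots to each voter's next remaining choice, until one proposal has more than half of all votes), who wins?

Round 1: Proposal A 0, Proposal B 18, Proposal C 5, Proposal D 4, Proposal E 10. Proposal A eliminated.
Round 2: Proposal B 18, Proposal C 5, Proposal D 4, Proposal E 10. Proposal D eliminated.
Round 3: Proposal B 18, Proposal C 5, Proposal E 14. Proposal C eliminated.
Round 4: Proposal B 18, Proposal E 19. Proposal E has a majority (≥19).

Proposal E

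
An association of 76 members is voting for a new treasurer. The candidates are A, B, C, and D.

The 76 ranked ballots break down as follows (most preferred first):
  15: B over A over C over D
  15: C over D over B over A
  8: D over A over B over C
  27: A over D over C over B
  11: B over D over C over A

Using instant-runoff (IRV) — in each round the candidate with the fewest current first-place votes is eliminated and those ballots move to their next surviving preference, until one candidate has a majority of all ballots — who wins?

B

Round 1: A 27, B 26, C 15, D 8. D eliminated.
Round 2: A 35, B 26, C 15. C eliminated.
Round 3: A 35, B 41. B has a majority (≥39).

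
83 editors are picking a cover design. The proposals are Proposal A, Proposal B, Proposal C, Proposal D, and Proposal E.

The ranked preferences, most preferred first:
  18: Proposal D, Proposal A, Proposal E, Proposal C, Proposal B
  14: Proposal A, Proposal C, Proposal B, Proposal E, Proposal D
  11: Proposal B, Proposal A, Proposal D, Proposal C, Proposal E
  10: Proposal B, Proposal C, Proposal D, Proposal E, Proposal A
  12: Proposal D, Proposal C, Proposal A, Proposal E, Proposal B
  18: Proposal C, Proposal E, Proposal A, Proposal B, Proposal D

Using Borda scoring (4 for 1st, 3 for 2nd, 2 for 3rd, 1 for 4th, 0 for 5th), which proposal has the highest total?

Proposal C

Proposal A: 18×3 + 14×4 + 11×3 + 10×0 + 12×2 + 18×2 = 203
Proposal B: 18×0 + 14×2 + 11×4 + 10×4 + 12×0 + 18×1 = 130
Proposal C: 18×1 + 14×3 + 11×1 + 10×3 + 12×3 + 18×4 = 209
Proposal D: 18×4 + 14×0 + 11×2 + 10×2 + 12×4 + 18×0 = 162
Proposal E: 18×2 + 14×1 + 11×0 + 10×1 + 12×1 + 18×3 = 126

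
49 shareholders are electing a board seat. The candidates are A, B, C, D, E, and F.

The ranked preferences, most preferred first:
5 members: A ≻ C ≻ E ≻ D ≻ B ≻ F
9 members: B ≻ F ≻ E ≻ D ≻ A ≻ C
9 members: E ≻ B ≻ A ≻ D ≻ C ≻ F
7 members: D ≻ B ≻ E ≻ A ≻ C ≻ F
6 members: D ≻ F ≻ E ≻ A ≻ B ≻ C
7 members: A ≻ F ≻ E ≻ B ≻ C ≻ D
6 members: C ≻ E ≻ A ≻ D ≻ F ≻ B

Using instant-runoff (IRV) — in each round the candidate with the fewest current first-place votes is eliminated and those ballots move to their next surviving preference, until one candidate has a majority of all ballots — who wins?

Round 1: A 12, B 9, C 6, D 13, E 9, F 0. F eliminated.
Round 2: A 12, B 9, C 6, D 13, E 9. C eliminated.
Round 3: A 12, B 9, D 13, E 15. B eliminated.
Round 4: A 12, D 13, E 24. A eliminated.
Round 5: D 13, E 36. E has a majority (≥25).

E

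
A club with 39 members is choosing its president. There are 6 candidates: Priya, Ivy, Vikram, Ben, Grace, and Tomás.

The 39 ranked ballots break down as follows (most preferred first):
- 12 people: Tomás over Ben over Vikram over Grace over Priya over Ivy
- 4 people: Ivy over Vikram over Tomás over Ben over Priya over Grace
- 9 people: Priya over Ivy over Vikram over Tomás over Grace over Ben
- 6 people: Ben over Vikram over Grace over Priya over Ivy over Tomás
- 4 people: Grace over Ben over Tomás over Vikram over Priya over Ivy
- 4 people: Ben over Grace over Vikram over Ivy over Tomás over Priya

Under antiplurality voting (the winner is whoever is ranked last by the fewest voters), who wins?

Vikram

Last-place votes: Priya 4, Ivy 16, Vikram 0, Ben 9, Grace 4, Tomás 6.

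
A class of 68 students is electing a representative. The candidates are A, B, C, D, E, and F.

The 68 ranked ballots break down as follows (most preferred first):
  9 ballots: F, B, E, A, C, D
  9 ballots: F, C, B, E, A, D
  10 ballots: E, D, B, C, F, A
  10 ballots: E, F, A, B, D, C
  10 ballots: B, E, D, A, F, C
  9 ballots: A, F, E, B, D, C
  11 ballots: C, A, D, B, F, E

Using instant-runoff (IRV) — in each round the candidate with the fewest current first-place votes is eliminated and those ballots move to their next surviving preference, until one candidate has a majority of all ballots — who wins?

Round 1: A 9, B 10, C 11, D 0, E 20, F 18. D eliminated.
Round 2: A 9, B 10, C 11, E 20, F 18. A eliminated.
Round 3: B 10, C 11, E 20, F 27. B eliminated.
Round 4: C 11, E 30, F 27. C eliminated.
Round 5: E 30, F 38. F has a majority (≥35).

F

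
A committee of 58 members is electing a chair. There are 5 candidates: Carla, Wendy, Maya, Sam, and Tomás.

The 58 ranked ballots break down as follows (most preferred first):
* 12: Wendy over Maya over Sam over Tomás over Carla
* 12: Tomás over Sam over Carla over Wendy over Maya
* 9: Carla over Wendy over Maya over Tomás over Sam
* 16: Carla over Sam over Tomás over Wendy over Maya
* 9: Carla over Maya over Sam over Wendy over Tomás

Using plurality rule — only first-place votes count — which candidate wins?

First-place votes: Carla 34, Wendy 12, Maya 0, Sam 0, Tomás 12.

Carla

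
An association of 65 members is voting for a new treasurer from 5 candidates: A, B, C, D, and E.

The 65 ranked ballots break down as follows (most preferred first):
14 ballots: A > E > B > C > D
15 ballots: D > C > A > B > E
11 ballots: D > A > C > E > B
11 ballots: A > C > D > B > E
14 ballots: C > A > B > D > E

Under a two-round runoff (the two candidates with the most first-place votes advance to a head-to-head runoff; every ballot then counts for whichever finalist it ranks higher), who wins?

A

Round 1 first-place votes: A 25, B 0, C 14, D 26, E 0. D and A advance.
Runoff: D is ranked above A on 26 ballots, A above D on 39.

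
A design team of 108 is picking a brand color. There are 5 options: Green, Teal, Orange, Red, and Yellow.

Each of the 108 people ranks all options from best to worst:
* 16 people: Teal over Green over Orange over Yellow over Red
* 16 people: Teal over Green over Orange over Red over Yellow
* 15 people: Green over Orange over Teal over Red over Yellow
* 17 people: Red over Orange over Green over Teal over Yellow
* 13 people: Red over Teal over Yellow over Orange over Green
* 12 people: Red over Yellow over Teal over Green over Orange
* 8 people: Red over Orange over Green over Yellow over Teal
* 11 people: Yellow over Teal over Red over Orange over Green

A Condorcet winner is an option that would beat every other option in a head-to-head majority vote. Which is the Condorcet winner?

Teal vs Green: 68–40
Teal vs Orange: 68–40
Teal vs Red: 58–50
Teal vs Yellow: 77–31
Teal beats every other option.

Teal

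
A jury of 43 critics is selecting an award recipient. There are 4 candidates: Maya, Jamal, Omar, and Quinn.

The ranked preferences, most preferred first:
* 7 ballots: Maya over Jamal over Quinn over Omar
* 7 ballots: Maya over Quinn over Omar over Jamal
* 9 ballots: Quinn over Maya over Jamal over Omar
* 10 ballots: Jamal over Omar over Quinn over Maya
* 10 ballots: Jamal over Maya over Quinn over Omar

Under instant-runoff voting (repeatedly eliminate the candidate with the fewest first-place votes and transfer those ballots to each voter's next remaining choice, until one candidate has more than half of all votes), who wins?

Maya

Round 1: Maya 14, Jamal 20, Omar 0, Quinn 9. Omar eliminated.
Round 2: Maya 14, Jamal 20, Quinn 9. Quinn eliminated.
Round 3: Maya 23, Jamal 20. Maya has a majority (≥22).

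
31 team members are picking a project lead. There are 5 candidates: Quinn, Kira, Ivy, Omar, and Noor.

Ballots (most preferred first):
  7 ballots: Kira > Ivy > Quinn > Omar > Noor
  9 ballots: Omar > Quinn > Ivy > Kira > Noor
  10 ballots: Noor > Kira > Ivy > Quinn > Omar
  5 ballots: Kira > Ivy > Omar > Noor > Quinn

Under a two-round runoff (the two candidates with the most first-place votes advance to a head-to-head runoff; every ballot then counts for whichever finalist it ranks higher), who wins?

Round 1 first-place votes: Quinn 0, Kira 12, Ivy 0, Omar 9, Noor 10. Kira and Noor advance.
Runoff: Kira is ranked above Noor on 21 ballots, Noor above Kira on 10.

Kira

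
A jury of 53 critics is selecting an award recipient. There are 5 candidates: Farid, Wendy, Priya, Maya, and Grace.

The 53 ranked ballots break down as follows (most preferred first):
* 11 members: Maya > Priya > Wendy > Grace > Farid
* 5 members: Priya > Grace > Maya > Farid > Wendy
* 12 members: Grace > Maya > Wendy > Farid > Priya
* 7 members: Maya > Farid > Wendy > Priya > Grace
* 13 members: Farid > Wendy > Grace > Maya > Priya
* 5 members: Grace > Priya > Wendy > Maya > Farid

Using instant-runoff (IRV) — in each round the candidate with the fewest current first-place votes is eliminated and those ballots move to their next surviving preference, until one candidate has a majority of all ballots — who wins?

Grace

Round 1: Farid 13, Wendy 0, Priya 5, Maya 18, Grace 17. Wendy eliminated.
Round 2: Farid 13, Priya 5, Maya 18, Grace 17. Priya eliminated.
Round 3: Farid 13, Maya 18, Grace 22. Farid eliminated.
Round 4: Maya 18, Grace 35. Grace has a majority (≥27).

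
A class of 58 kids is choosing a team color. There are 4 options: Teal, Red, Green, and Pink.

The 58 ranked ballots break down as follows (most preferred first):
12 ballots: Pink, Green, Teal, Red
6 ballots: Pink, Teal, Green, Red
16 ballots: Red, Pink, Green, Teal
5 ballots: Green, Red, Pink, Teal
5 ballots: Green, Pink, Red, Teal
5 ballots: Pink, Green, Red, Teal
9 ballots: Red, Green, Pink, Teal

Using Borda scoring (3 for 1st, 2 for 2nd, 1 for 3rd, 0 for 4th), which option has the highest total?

Teal: 12×1 + 6×2 + 16×0 + 5×0 + 5×0 + 5×0 + 9×0 = 24
Red: 12×0 + 6×0 + 16×3 + 5×2 + 5×1 + 5×1 + 9×3 = 95
Green: 12×2 + 6×1 + 16×1 + 5×3 + 5×3 + 5×2 + 9×2 = 104
Pink: 12×3 + 6×3 + 16×2 + 5×1 + 5×2 + 5×3 + 9×1 = 125

Pink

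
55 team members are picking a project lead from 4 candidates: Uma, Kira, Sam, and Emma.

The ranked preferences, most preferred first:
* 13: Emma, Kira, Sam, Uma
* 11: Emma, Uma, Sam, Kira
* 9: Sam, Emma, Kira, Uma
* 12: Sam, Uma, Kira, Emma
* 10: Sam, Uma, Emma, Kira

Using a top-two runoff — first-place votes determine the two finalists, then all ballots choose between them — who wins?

Round 1 first-place votes: Uma 0, Kira 0, Sam 31, Emma 24. Sam and Emma advance.
Runoff: Sam is ranked above Emma on 31 ballots, Emma above Sam on 24.

Sam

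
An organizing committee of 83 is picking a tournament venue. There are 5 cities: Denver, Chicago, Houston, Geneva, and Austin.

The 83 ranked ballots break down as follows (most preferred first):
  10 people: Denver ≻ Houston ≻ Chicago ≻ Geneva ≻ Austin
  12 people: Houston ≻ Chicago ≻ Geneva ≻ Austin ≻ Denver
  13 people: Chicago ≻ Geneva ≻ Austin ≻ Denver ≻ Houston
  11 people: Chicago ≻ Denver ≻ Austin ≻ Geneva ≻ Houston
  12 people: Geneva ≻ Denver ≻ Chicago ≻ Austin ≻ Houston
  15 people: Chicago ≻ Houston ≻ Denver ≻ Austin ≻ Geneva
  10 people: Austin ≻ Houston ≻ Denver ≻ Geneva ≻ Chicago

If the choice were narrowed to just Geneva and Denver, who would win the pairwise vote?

Geneva is ranked above Denver on 37 ballots; Denver above Geneva on 46.

Denver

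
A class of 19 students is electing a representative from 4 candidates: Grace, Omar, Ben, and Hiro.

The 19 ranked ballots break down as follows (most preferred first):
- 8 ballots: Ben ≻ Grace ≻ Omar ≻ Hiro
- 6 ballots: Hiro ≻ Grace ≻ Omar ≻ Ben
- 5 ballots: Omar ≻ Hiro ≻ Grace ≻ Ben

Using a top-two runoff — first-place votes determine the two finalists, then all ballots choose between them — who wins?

Hiro

Round 1 first-place votes: Grace 0, Omar 5, Ben 8, Hiro 6. Ben and Hiro advance.
Runoff: Ben is ranked above Hiro on 8 ballots, Hiro above Ben on 11.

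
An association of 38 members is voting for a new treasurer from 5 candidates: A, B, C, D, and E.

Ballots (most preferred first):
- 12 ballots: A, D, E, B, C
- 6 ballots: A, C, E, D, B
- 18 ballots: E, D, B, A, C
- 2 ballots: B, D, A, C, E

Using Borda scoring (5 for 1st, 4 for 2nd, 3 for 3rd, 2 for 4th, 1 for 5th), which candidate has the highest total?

E

A: 12×5 + 6×5 + 18×2 + 2×3 = 132
B: 12×2 + 6×1 + 18×3 + 2×5 = 94
C: 12×1 + 6×4 + 18×1 + 2×2 = 58
D: 12×4 + 6×2 + 18×4 + 2×4 = 140
E: 12×3 + 6×3 + 18×5 + 2×1 = 146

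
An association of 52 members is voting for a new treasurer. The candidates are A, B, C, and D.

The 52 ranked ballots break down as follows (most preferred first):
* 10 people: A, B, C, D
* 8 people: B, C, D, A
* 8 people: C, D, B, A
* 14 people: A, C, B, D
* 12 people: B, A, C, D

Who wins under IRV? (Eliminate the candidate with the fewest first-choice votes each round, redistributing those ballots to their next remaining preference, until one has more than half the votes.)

B

Round 1: A 24, B 20, C 8, D 0. D eliminated.
Round 2: A 24, B 20, C 8. C eliminated.
Round 3: A 24, B 28. B has a majority (≥27).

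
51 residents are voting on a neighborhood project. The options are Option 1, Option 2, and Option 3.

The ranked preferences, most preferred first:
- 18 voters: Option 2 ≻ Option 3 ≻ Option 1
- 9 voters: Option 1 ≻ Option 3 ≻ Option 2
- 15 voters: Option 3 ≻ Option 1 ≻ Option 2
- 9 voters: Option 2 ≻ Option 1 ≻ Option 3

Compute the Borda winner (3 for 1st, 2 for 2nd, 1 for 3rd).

Option 3

Option 1: 18×1 + 9×3 + 15×2 + 9×2 = 93
Option 2: 18×3 + 9×1 + 15×1 + 9×3 = 105
Option 3: 18×2 + 9×2 + 15×3 + 9×1 = 108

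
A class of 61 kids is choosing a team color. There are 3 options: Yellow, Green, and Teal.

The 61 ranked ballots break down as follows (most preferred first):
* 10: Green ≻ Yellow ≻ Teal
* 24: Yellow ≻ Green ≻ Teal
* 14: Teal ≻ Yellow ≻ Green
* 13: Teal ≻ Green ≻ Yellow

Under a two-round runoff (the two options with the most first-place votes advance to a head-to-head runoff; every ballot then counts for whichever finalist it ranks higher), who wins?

Round 1 first-place votes: Yellow 24, Green 10, Teal 27. Teal and Yellow advance.
Runoff: Teal is ranked above Yellow on 27 ballots, Yellow above Teal on 34.

Yellow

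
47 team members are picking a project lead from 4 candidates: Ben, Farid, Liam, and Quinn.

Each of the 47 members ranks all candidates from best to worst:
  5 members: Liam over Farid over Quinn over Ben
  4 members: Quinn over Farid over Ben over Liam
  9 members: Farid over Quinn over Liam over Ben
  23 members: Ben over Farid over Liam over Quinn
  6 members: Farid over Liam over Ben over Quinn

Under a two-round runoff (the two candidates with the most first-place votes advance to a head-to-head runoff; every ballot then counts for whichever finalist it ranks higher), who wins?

Round 1 first-place votes: Ben 23, Farid 15, Liam 5, Quinn 4. Ben and Farid advance.
Runoff: Ben is ranked above Farid on 23 ballots, Farid above Ben on 24.

Farid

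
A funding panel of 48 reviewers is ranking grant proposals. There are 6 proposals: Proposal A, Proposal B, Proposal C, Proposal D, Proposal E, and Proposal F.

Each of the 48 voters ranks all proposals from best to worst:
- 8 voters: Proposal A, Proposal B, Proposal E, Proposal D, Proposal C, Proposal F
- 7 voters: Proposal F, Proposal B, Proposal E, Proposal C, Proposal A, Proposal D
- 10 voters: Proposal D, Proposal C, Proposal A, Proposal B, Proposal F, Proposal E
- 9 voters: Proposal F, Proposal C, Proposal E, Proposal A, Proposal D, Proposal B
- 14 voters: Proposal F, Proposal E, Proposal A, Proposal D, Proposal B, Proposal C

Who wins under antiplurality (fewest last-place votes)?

Last-place votes: Proposal A 0, Proposal B 9, Proposal C 14, Proposal D 7, Proposal E 10, Proposal F 8.

Proposal A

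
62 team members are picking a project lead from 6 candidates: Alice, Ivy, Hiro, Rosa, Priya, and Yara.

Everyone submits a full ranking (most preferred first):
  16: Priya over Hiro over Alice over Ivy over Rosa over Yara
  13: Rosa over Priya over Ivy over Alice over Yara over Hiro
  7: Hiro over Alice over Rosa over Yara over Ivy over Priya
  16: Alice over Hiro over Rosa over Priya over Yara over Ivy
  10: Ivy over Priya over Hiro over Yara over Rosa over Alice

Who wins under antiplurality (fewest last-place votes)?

Last-place votes: Alice 10, Ivy 16, Hiro 13, Rosa 0, Priya 7, Yara 16.

Rosa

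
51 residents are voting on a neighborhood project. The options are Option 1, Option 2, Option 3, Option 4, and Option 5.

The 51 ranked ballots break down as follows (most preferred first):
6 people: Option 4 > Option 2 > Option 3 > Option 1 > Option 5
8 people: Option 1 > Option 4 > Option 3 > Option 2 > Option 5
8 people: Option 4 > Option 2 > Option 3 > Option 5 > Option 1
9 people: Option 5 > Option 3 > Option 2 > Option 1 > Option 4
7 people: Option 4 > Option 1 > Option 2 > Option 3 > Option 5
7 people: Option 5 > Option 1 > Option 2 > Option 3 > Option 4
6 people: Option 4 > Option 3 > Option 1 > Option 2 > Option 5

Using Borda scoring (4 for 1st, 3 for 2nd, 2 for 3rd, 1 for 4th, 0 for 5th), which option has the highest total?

Option 1: 6×1 + 8×4 + 8×0 + 9×1 + 7×3 + 7×3 + 6×2 = 101
Option 2: 6×3 + 8×1 + 8×3 + 9×2 + 7×2 + 7×2 + 6×1 = 102
Option 3: 6×2 + 8×2 + 8×2 + 9×3 + 7×1 + 7×1 + 6×3 = 103
Option 4: 6×4 + 8×3 + 8×4 + 9×0 + 7×4 + 7×0 + 6×4 = 132
Option 5: 6×0 + 8×0 + 8×1 + 9×4 + 7×0 + 7×4 + 6×0 = 72

Option 4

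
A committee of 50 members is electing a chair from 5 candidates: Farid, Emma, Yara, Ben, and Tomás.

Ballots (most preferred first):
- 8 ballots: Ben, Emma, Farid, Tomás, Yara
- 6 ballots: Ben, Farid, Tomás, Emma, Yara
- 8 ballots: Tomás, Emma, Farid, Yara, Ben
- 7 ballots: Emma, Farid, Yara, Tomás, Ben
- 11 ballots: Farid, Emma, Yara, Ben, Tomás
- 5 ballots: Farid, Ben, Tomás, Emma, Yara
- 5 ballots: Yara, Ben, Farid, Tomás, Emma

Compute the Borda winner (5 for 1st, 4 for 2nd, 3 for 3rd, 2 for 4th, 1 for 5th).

Farid

Farid: 8×3 + 6×4 + 8×3 + 7×4 + 11×5 + 5×5 + 5×3 = 195
Emma: 8×4 + 6×2 + 8×4 + 7×5 + 11×4 + 5×2 + 5×1 = 170
Yara: 8×1 + 6×1 + 8×2 + 7×3 + 11×3 + 5×1 + 5×5 = 114
Ben: 8×5 + 6×5 + 8×1 + 7×1 + 11×2 + 5×4 + 5×4 = 147
Tomás: 8×2 + 6×3 + 8×5 + 7×2 + 11×1 + 5×3 + 5×2 = 124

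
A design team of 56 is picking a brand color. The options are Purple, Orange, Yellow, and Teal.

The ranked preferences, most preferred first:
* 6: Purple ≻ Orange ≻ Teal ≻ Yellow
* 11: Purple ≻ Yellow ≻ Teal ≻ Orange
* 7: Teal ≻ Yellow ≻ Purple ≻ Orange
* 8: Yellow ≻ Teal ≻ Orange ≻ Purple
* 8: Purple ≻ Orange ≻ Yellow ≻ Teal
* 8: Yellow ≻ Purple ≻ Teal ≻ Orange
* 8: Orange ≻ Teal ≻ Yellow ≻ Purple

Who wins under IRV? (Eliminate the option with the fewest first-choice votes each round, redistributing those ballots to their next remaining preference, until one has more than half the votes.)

Round 1: Purple 25, Orange 8, Yellow 16, Teal 7. Teal eliminated.
Round 2: Purple 25, Orange 8, Yellow 23. Orange eliminated.
Round 3: Purple 25, Yellow 31. Yellow has a majority (≥29).

Yellow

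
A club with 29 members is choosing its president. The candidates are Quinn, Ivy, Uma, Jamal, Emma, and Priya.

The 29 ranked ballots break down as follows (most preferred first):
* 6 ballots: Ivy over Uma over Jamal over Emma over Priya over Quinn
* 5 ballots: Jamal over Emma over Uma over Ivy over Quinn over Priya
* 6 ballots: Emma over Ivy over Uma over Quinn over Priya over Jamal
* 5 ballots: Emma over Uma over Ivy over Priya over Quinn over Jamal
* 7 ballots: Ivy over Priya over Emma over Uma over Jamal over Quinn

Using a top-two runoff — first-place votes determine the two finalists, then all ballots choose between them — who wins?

Round 1 first-place votes: Quinn 0, Ivy 13, Uma 0, Jamal 5, Emma 11, Priya 0. Ivy and Emma advance.
Runoff: Ivy is ranked above Emma on 13 ballots, Emma above Ivy on 16.

Emma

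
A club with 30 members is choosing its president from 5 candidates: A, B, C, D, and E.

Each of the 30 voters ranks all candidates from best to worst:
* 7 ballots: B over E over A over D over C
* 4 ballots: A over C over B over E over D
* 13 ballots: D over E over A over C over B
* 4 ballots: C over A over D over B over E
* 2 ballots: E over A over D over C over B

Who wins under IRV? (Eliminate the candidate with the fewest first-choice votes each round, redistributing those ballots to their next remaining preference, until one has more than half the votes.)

Round 1: A 4, B 7, C 4, D 13, E 2. E eliminated.
Round 2: A 6, B 7, C 4, D 13. C eliminated.
Round 3: A 10, B 7, D 13. B eliminated.
Round 4: A 17, D 13. A has a majority (≥16).

A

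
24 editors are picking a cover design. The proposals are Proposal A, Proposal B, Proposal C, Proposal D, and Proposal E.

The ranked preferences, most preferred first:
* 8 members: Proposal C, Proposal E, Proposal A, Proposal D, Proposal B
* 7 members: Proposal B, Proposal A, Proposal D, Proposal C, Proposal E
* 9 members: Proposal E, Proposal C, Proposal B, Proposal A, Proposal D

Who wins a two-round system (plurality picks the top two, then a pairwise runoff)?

Round 1 first-place votes: Proposal A 0, Proposal B 7, Proposal C 8, Proposal D 0, Proposal E 9. Proposal E and Proposal C advance.
Runoff: Proposal E is ranked above Proposal C on 9 ballots, Proposal C above Proposal E on 15.

Proposal C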